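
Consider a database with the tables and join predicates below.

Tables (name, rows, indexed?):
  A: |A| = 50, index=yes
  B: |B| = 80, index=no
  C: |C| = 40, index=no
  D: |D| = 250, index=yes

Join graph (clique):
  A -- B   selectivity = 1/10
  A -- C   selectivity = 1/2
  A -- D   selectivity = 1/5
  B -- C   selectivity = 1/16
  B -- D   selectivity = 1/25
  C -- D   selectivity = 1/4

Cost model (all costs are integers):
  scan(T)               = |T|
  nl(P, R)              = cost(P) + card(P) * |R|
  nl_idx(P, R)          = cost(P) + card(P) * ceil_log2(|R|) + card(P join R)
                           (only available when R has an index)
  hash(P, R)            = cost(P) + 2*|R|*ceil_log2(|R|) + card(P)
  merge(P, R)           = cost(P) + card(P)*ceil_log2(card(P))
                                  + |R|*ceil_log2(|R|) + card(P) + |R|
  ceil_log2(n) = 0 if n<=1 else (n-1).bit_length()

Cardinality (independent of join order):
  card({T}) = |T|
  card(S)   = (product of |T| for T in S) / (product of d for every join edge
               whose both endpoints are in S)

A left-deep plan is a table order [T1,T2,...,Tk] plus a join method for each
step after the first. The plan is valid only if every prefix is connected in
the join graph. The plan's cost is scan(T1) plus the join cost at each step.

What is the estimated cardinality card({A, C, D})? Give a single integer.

12500

Tables in S: A(50), C(40), D(250)
Edges inside S: A-C(d=2), A-D(d=5), C-D(d=4)
numerator = 50 * 40 * 250 = 500000
denominator = 2 * 5 * 4 = 40
card(S) = 500000 / 40 = 12500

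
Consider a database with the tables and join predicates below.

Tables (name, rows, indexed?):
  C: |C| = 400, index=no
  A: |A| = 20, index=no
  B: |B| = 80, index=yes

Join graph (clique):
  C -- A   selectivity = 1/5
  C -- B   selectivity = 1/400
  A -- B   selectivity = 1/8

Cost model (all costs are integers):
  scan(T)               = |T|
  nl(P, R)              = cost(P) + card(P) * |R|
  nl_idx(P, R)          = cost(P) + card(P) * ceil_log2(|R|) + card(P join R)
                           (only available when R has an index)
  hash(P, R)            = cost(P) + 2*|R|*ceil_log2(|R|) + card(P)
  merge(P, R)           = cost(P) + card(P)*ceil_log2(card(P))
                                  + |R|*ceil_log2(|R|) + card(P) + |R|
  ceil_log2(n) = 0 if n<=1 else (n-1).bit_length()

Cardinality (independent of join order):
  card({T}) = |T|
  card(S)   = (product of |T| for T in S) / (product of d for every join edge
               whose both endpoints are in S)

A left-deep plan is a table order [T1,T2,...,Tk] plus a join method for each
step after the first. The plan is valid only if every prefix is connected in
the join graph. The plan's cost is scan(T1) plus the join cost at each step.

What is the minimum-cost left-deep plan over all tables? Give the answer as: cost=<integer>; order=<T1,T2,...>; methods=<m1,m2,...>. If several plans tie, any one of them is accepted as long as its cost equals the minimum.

Selinger DP (subsets sized 1..n):
  {C}: scan cost=400, card=400
  {A}: scan cost=20, card=20
  {B}: scan cost=80, card=80
  {AC}: card=1600; try (A,hash)→1000, (C,merge)→4140, (A,merge)→4520, (C,hash)→7240, (C,nl)→8020, (A,nl)→8400; best=1000 via (A,hash)
  {BC}: card=80; try (B,hash)→1920, (B,nl_idx)→3280, (C,merge)→4720, (B,merge)→5040, (C,hash)→7360, (C,nl)→32080 …(+1); best=1920 via (B,hash)
  {AB}: card=200; try (B,nl_idx)→360, (A,hash)→360, (B,merge)→780, (A,merge)→840, (B,hash)→1160, (B,nl)→1620 …(+1); best=360 via (B,nl_idx)
  {ABC}: card=40; try (A,hash)→2200, (A,merge)→2680, (A,nl)→3520, (B,hash)→3720, (C,merge)→6160, (C,hash)→7760 …(+4); best=2200 via (A,hash)

cost=2200; order=C,B,A; methods=hash,hash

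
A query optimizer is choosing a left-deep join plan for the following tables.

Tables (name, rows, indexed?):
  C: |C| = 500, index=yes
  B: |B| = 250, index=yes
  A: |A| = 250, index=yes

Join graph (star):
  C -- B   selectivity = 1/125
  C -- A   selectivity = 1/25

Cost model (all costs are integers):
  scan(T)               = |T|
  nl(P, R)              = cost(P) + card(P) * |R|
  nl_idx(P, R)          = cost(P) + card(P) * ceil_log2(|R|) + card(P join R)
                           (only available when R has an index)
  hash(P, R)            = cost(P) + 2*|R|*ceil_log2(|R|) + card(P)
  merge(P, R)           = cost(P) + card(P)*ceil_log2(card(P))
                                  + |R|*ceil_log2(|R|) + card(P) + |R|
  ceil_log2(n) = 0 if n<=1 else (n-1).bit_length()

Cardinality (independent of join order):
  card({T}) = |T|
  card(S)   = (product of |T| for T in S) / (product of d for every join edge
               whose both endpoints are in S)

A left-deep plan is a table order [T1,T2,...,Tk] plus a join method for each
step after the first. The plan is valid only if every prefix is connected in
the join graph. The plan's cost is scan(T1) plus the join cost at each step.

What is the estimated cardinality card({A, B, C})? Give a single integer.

10000

Tables in S: A(250), B(250), C(500)
Edges inside S: C-B(d=125), C-A(d=25)
numerator = 250 * 250 * 500 = 31250000
denominator = 125 * 25 = 3125
card(S) = 31250000 / 3125 = 10000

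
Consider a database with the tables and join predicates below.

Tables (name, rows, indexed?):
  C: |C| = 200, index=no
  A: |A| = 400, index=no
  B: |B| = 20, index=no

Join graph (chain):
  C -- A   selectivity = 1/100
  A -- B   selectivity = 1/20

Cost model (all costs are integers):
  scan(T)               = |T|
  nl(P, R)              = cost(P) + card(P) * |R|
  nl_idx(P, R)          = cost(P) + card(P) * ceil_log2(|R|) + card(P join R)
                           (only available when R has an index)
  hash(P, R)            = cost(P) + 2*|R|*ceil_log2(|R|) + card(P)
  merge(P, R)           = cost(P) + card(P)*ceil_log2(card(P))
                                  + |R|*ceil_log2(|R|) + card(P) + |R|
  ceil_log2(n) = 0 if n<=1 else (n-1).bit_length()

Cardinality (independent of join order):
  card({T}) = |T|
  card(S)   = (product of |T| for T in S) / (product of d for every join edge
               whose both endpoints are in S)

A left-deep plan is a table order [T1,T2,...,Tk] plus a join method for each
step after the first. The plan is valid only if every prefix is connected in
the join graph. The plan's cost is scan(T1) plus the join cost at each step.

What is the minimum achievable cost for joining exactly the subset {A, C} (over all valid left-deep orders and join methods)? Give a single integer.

Selinger DP over subsets of {A,C}:
  {C}: scan cost=200, card=200
  {A}: scan cost=400, card=400
  {AC}: card=800; try (C,hash)→4000, (A,merge)→6000, (C,merge)→6200, (A,hash)→7600, (A,nl)→80200, (C,nl)→80400; best=4000 via (C,hash)

4000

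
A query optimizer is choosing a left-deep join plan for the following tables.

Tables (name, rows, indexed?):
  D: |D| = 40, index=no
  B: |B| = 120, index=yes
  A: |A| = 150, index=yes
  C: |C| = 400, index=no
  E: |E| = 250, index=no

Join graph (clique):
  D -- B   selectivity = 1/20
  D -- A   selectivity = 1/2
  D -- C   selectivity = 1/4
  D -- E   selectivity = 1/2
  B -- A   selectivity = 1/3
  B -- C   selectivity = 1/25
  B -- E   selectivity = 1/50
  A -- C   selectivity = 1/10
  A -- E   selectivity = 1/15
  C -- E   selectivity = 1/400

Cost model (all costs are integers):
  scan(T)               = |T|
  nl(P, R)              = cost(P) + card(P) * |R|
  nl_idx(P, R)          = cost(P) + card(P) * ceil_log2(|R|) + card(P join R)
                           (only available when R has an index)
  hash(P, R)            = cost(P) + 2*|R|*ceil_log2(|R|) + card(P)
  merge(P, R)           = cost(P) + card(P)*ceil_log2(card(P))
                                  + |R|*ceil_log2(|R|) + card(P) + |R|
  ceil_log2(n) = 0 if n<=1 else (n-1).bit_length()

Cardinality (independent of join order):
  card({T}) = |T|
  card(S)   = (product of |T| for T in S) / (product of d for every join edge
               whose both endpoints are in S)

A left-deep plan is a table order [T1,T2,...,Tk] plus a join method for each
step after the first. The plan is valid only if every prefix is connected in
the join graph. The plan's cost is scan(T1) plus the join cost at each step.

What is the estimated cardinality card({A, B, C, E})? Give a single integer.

Tables in S: A(150), B(120), C(400), E(250)
Edges inside S: B-A(d=3), B-C(d=25), B-E(d=50), A-C(d=10), A-E(d=15), C-E(d=400)
numerator = 150 * 120 * 400 * 250 = 1800000000
denominator = 3 * 25 * 50 * 10 * 15 * 400 = 225000000
card(S) = 1800000000 / 225000000 = 8

8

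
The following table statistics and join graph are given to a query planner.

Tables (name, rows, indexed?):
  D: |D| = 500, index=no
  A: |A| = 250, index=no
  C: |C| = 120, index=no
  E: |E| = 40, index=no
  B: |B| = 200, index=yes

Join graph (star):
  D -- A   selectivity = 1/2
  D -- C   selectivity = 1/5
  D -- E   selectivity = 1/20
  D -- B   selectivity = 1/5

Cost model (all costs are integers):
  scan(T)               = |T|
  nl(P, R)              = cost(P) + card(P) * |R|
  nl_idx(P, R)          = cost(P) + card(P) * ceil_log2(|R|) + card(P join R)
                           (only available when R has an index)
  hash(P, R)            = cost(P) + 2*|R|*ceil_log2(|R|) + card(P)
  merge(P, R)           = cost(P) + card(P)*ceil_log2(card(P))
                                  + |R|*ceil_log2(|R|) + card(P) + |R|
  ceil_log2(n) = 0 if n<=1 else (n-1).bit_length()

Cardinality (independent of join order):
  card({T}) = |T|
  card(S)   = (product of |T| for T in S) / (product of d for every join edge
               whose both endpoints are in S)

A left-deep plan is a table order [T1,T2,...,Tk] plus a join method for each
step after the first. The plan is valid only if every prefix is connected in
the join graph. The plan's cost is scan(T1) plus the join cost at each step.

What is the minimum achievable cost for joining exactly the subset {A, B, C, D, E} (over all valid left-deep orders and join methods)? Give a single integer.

995360

Selinger DP over subsets of {A,B,C,D,E}:
  {D}: scan cost=500, card=500
  {A}: scan cost=250, card=250
  {C}: scan cost=120, card=120
  {E}: scan cost=40, card=40
  {B}: scan cost=200, card=200
  {AD}: card=62500; try (A,hash)→5000, (D,merge)→7500, (A,merge)→7750, (D,hash)→9500, (D,nl)→125250, (A,nl)→125500; best=5000 via (A,hash)
  {CD}: card=12000; try (C,hash)→2680, (D,merge)→6080, (C,merge)→6460, (D,hash)→9240, (D,nl)→60120, (C,nl)→60500; best=2680 via (C,hash)
  {DE}: card=1000; try (E,hash)→1480, (D,merge)→5320, (E,merge)→5780, (D,hash)→9080, (D,nl)→20040, (E,nl)→20500; best=1480 via (E,hash)
  {BD}: card=20000; try (B,hash)→4200, (D,merge)→7000, (B,merge)→7300, (D,hash)→9400, (B,nl_idx)→24500, (D,nl)→100200 …(+1); best=4200 via (B,hash)
  {ACD}: card=1500000; try (A,hash)→18680, (C,hash)→69180, (A,merge)→184930, (C,merge)→1068460, (A,nl)→3002680, (C,nl)→7505000; best=18680 via (A,hash)
  {ADE}: card=125000; try (A,hash)→6480, (A,merge)→14730, (E,hash)→67980, (A,nl)→251480, (E,merge)→1067780, (E,nl)→2505000; best=6480 via (A,hash)
  {ABD}: card=2500000; try (A,hash)→28200, (B,hash)→70700, (A,merge)→326450, (B,merge)→1069300, (B,nl_idx)→3005000, (A,nl)→5004200 …(+1); best=28200 via (A,hash)
  {CDE}: card=24000; try (C,hash)→4160, (C,merge)→13440, (E,hash)→15160, (C,nl)→121480, (E,merge)→182960, (E,nl)→482680; best=4160 via (C,hash)
  {BCD}: card=480000; try (B,hash)→17880, (C,hash)→25880, (B,merge)→184480, (C,merge)→325160, (B,nl_idx)→578680, (B,nl)→2402680 …(+1); best=17880 via (B,hash)
  {BDE}: card=40000; try (B,hash)→5680, (B,merge)→14280, (E,hash)→24680, (B,nl_idx)→49480, (B,nl)→201480, (E,merge)→324480 …(+1); best=5680 via (B,hash)
  {ACDE}: card=3000000; try (A,hash)→32160, (C,hash)→133160, (A,merge)→390410, (E,hash)→1519160, (C,merge)→2257440, (A,nl)→6004160 …(+3); best=32160 via (A,hash)
  {ABCD}: card=60000000; try (A,hash)→501880, (B,hash)→1521880, (C,hash)→2529880, (A,merge)→9620130, (B,merge)→33020480, (C,merge)→57529160 …(+4); best=501880 via (A,hash)
  {ABDE}: card=5000000; try (A,hash)→49680, (B,hash)→134680, (A,merge)→687930, (B,merge)→2258280, (E,hash)→2528680, (B,nl_idx)→6006480 …(+4); best=49680 via (A,hash)
  {BCDE}: card=960000; try (B,hash)→31360, (C,hash)→47360, (B,merge)→389960, (E,hash)→498360, (C,merge)→686640, (B,nl_idx)→1156160 …(+4); best=31360 via (B,hash)
  {ABCDE}: card=120000000; try (A,hash)→995360, (B,hash)→3035360, (C,hash)→5051360, (A,merge)→20193610, (E,hash)→60502360, (B,merge)→69033960 …(+7); best=995360 via (A,hash)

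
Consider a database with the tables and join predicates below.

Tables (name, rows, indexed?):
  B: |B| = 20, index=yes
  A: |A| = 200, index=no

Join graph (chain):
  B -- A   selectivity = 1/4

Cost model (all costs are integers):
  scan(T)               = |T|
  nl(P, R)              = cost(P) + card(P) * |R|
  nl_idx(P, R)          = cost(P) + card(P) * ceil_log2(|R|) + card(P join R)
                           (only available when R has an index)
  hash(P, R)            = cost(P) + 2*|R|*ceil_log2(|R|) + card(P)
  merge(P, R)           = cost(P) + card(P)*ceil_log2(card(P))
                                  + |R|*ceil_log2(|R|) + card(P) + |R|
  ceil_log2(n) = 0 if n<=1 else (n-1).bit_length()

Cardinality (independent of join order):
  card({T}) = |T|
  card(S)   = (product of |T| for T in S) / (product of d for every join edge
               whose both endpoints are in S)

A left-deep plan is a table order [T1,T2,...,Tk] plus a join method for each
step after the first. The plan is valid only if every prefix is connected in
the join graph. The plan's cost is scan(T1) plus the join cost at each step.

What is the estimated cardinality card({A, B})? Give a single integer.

1000

Tables in S: A(200), B(20)
Edges inside S: B-A(d=4)
numerator = 200 * 20 = 4000
denominator = 4 = 4
card(S) = 4000 / 4 = 1000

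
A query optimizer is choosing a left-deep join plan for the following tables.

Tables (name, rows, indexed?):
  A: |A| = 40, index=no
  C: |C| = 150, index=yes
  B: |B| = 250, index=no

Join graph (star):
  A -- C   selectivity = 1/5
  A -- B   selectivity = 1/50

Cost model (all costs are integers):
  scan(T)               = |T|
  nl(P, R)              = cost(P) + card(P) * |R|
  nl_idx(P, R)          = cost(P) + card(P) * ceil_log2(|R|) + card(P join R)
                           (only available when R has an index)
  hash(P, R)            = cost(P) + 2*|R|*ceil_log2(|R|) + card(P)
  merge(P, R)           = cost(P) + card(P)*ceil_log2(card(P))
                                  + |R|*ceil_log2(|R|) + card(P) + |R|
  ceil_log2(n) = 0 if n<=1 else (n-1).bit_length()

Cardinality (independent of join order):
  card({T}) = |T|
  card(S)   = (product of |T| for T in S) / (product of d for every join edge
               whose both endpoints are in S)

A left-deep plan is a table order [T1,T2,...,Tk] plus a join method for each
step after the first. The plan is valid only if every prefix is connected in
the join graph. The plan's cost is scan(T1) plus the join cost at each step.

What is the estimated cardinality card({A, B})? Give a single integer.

200

Tables in S: A(40), B(250)
Edges inside S: A-B(d=50)
numerator = 40 * 250 = 10000
denominator = 50 = 50
card(S) = 10000 / 50 = 200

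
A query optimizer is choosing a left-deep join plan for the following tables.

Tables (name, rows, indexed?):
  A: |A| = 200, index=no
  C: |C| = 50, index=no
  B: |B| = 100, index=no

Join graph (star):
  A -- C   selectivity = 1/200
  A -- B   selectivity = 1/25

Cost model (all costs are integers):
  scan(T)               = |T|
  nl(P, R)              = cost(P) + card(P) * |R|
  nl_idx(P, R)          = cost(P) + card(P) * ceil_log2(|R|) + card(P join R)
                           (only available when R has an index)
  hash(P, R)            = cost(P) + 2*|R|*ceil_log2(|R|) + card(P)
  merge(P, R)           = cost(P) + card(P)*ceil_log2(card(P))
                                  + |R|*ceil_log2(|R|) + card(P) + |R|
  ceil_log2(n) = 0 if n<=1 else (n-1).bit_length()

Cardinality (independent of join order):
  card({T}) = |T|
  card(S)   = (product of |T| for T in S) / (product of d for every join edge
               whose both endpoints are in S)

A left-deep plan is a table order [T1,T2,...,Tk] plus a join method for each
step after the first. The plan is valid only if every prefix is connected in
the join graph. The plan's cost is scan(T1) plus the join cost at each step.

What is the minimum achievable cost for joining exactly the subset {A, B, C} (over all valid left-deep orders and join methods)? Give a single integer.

Selinger DP over subsets of {A,B,C}:
  {A}: scan cost=200, card=200
  {C}: scan cost=50, card=50
  {B}: scan cost=100, card=100
  {AC}: card=50; try (C,hash)→1000, (A,merge)→2200, (C,merge)→2350, (A,hash)→3300, (A,nl)→10050, (C,nl)→10200; best=1000 via (C,hash)
  {AB}: card=800; try (B,hash)→1800, (A,merge)→2700, (B,merge)→2800, (A,hash)→3400, (A,nl)→20100, (B,nl)→20200; best=1800 via (B,hash)
  {ABC}: card=200; try (B,merge)→2150, (B,hash)→2450, (C,hash)→3200, (B,nl)→6000, (C,merge)→10950, (C,nl)→41800; best=2150 via (B,merge)

2150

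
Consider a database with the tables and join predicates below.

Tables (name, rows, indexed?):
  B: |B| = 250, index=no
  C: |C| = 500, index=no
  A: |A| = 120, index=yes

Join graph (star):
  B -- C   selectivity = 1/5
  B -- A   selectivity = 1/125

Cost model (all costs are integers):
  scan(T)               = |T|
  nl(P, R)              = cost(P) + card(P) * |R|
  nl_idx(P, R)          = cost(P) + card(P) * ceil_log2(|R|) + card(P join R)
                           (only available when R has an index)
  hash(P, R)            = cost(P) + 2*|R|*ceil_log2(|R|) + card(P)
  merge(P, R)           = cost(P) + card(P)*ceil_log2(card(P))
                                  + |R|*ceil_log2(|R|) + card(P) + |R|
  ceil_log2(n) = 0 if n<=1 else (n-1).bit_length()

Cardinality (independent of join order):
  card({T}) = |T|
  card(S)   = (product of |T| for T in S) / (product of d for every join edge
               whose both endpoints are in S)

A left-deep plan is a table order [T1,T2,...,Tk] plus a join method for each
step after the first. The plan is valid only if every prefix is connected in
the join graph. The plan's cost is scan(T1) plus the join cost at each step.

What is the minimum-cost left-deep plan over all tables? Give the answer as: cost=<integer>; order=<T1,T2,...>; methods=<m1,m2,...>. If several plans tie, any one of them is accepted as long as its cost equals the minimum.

cost=9340; order=B,A,C; methods=hash,merge

Selinger DP (subsets sized 1..n):
  {B}: scan cost=250, card=250
  {C}: scan cost=500, card=500
  {A}: scan cost=120, card=120
  {BC}: card=25000; try (B,hash)→5000, (C,merge)→7500, (B,merge)→7750, (C,hash)→9500, (C,nl)→125250, (B,nl)→125500; best=5000 via (B,hash)
  {AB}: card=240; try (A,hash)→2180, (A,nl_idx)→2240, (B,merge)→3330, (A,merge)→3460, (B,hash)→4240, (B,nl)→30120 …(+1); best=2180 via (A,hash)
  {ABC}: card=24000; try (C,merge)→9340, (C,hash)→11420, (A,hash)→31680, (C,nl)→122180, (A,nl_idx)→204000, (A,merge)→405960 …(+1); best=9340 via (C,merge)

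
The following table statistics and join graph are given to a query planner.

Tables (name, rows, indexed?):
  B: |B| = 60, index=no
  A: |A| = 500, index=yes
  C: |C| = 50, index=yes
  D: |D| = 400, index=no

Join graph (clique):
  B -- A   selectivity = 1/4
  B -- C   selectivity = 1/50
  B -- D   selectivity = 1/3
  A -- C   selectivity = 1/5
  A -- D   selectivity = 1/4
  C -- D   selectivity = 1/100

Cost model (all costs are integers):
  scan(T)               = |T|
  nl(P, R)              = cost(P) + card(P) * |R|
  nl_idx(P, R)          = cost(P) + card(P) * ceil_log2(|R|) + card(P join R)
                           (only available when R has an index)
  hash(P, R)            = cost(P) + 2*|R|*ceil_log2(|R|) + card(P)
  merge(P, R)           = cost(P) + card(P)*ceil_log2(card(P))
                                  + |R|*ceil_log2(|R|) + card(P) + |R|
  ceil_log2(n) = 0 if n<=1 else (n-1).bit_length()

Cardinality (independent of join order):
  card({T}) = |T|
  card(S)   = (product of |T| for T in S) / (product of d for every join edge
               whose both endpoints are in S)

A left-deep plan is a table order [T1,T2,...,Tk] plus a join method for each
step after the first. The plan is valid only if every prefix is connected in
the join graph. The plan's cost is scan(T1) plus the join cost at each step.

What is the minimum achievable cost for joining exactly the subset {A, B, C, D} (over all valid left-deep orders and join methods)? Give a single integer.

3540

Selinger DP over subsets of {A,B,C,D}:
  {B}: scan cost=60, card=60
  {A}: scan cost=500, card=500
  {C}: scan cost=50, card=50
  {D}: scan cost=400, card=400
  {AB}: card=7500; try (B,hash)→1720, (A,merge)→5480, (B,merge)→5920, (A,nl_idx)→8100, (A,hash)→9120, (A,nl)→30060 …(+1); best=1720 via (B,hash)
  {BC}: card=60; try (C,nl_idx)→480, (C,hash)→720, (B,hash)→820, (B,merge)→820, (C,merge)→830, (B,nl)→3050 …(+1); best=480 via (C,nl_idx)
  {BD}: card=8000; try (B,hash)→1520, (D,merge)→4480, (B,merge)→4820, (D,hash)→7320, (D,nl)→24060, (B,nl)→24400; best=1520 via (B,hash)
  {AC}: card=5000; try (C,hash)→1600, (A,merge)→5400, (A,nl_idx)→5500, (C,merge)→5850, (C,nl_idx)→8500, (A,hash)→9100 …(+2); best=1600 via (C,hash)
  {AD}: card=50000; try (D,hash)→8200, (A,merge)→9400, (D,merge)→9500, (A,hash)→9800, (A,nl_idx)→54000, (A,nl)→200400 …(+1); best=8200 via (D,hash)
  {CD}: card=200; try (C,hash)→1400, (C,nl_idx)→3000, (D,merge)→4400, (C,merge)→4750, (D,hash)→7300, (D,nl)→20050 …(+1); best=1400 via (C,hash)
  {ABC}: card=1500; try (A,nl_idx)→2520, (A,merge)→5900, (B,hash)→7320, (A,hash)→9540, (C,hash)→9820, (A,nl)→30480 …(+5); best=2520 via (A,nl_idx)
  {ABD}: card=250000; try (D,hash)→16420, (A,hash)→18520, (B,hash)→58920, (D,merge)→110720, (A,merge)→118520, (A,nl_idx)→323520 …(+4); best=16420 via (D,hash)
  {BCD}: card=80; try (B,hash)→2320, (B,merge)→3620, (D,merge)→4900, (D,hash)→7740, (C,hash)→10120, (B,nl)→13400 …(+4); best=2320 via (B,hash)
  {ACD}: card=5000; try (A,merge)→8200, (A,nl_idx)→8200, (A,hash)→10600, (D,hash)→13800, (C,hash)→58800, (D,merge)→75600 …(+5); best=8200 via (A,merge)
  {ABCD}: card=500; try (A,nl_idx)→3540, (A,merge)→7960, (D,hash)→11220, (A,hash)→11400, (B,hash)→13920, (D,merge)→24520 …(+8); best=3540 via (A,nl_idx)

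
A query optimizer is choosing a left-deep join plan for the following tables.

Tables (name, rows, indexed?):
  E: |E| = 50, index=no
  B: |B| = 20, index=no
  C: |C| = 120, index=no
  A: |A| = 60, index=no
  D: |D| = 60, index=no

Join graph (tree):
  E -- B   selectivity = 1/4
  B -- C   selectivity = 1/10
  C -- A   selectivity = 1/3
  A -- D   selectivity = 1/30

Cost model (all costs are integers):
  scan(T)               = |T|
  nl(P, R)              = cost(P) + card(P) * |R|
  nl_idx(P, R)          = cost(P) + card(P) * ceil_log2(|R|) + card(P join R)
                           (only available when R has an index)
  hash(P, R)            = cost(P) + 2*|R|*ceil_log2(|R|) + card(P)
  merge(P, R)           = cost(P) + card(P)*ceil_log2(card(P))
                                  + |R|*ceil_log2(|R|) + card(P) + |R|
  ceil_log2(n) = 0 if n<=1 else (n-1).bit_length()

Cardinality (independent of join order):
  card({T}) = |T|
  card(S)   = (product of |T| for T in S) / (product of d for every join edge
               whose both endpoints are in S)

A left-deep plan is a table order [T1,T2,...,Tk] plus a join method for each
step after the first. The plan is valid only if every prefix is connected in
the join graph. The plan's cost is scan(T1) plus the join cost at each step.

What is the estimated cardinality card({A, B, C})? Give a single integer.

4800

Tables in S: A(60), B(20), C(120)
Edges inside S: B-C(d=10), C-A(d=3)
numerator = 60 * 20 * 120 = 144000
denominator = 10 * 3 = 30
card(S) = 144000 / 30 = 4800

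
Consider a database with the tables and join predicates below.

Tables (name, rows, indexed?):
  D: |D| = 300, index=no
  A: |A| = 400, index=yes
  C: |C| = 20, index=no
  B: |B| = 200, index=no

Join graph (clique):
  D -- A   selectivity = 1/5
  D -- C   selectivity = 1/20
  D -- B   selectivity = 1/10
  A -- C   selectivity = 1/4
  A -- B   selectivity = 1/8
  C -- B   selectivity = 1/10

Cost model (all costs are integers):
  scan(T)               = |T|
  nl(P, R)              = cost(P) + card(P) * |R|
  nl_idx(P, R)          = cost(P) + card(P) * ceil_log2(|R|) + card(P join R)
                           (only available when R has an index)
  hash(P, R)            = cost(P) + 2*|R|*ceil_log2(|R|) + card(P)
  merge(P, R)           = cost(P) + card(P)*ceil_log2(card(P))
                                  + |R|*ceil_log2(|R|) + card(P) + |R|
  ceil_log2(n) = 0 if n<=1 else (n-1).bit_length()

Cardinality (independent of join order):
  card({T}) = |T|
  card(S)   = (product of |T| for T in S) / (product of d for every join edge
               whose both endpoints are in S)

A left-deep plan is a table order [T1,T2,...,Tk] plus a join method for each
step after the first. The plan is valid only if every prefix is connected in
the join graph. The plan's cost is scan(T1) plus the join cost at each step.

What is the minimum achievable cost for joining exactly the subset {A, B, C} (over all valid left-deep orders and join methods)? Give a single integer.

6200

Selinger DP over subsets of {A,B,C}:
  {A}: scan cost=400, card=400
  {C}: scan cost=20, card=20
  {B}: scan cost=200, card=200
  {AC}: card=2000; try (C,hash)→1000, (A,nl_idx)→2200, (A,merge)→4140, (C,merge)→4520, (A,hash)→7240, (A,nl)→8020 …(+1); best=1000 via (C,hash)
  {AB}: card=10000; try (B,hash)→4000, (A,merge)→6000, (B,merge)→6200, (A,hash)→7600, (A,nl_idx)→12000, (A,nl)→80200 …(+1); best=4000 via (B,hash)
  {BC}: card=400; try (C,hash)→600, (B,merge)→1940, (C,merge)→2120, (B,hash)→3240, (B,nl)→4020, (C,nl)→4200; best=600 via (C,hash)
  {ABC}: card=5000; try (B,hash)→6200, (A,hash)→8200, (A,merge)→8600, (A,nl_idx)→9200, (C,hash)→14200, (B,merge)→26800 …(+4); best=6200 via (B,hash)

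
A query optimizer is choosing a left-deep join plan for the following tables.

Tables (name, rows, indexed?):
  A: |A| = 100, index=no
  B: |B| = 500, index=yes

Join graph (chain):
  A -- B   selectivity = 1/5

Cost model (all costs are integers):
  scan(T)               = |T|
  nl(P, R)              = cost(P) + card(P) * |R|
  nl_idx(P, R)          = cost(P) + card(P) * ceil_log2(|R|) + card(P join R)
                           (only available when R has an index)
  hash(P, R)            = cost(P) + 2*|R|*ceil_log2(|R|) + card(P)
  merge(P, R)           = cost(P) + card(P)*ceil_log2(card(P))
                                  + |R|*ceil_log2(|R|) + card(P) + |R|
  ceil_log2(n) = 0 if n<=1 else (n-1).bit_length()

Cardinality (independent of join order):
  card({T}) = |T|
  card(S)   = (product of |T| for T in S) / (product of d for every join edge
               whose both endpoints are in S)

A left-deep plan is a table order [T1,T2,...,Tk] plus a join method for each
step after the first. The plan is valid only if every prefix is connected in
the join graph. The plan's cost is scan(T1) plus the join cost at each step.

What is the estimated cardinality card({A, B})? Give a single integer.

10000

Tables in S: A(100), B(500)
Edges inside S: A-B(d=5)
numerator = 100 * 500 = 50000
denominator = 5 = 5
card(S) = 50000 / 5 = 10000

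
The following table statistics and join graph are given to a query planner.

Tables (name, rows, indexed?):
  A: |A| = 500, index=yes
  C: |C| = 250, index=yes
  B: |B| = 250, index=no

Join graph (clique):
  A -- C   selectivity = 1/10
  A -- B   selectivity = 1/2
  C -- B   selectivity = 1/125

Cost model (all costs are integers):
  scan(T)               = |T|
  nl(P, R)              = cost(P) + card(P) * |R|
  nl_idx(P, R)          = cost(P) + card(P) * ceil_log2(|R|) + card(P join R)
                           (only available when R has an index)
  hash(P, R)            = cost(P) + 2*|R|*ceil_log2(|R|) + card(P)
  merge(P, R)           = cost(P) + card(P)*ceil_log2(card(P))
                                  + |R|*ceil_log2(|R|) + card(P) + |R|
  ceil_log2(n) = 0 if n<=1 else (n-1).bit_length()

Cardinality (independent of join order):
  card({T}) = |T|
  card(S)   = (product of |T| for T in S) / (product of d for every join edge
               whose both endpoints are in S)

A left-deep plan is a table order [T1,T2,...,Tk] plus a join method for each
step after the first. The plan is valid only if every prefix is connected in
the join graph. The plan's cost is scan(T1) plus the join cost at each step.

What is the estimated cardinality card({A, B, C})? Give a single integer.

12500

Tables in S: A(500), B(250), C(250)
Edges inside S: A-C(d=10), A-B(d=2), C-B(d=125)
numerator = 500 * 250 * 250 = 31250000
denominator = 10 * 2 * 125 = 2500
card(S) = 31250000 / 2500 = 12500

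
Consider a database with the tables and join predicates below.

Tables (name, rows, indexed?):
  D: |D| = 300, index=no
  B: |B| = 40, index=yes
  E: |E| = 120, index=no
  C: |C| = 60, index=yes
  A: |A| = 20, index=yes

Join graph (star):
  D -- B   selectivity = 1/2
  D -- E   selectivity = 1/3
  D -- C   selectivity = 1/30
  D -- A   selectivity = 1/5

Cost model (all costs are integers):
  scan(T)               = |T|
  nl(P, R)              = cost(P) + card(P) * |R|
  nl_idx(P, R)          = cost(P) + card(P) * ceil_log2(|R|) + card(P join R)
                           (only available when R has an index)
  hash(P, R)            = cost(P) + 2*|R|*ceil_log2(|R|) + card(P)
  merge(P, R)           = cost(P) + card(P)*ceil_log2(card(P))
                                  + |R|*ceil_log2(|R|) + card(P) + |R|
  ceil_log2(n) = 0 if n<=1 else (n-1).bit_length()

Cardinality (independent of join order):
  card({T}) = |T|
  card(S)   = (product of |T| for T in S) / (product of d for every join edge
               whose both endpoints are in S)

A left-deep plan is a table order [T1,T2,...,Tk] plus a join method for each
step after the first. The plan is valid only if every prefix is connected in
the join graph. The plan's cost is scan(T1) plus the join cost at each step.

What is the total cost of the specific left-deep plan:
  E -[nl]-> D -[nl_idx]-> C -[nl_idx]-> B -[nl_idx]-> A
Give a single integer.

5076120

step 1: scan E: cost=120, card=120
step 2: join D via nl
    card(P join D) = 120*300/(3) = 12000
    cost = 120 + 120*300 = 36120
step 3: join C via nl_idx
    card(P join C) = 12000*60/(30) = 24000
    cost = 36120 + 12000*6 + 24000 = 132120
step 4: join B via nl_idx
    card(P join B) = 24000*40/(2) = 480000
    cost = 132120 + 24000*6 + 480000 = 756120
step 5: join A via nl_idx
    card(P join A) = 480000*20/(5) = 1920000
    cost = 756120 + 480000*5 + 1920000 = 5076120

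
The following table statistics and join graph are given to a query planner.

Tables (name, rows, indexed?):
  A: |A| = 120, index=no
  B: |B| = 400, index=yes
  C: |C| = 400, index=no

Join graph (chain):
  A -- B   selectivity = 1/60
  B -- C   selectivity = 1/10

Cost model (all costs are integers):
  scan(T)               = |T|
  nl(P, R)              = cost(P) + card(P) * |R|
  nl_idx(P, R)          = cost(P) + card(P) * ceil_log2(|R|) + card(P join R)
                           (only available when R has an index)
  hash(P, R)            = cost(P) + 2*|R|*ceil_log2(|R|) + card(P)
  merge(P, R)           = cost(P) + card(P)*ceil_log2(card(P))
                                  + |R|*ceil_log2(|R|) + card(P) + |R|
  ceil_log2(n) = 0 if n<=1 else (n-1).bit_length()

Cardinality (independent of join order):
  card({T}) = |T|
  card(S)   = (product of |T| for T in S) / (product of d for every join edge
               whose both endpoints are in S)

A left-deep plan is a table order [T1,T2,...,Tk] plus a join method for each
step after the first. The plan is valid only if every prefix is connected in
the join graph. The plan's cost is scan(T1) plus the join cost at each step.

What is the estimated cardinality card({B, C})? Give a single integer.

16000

Tables in S: B(400), C(400)
Edges inside S: B-C(d=10)
numerator = 400 * 400 = 160000
denominator = 10 = 10
card(S) = 160000 / 10 = 16000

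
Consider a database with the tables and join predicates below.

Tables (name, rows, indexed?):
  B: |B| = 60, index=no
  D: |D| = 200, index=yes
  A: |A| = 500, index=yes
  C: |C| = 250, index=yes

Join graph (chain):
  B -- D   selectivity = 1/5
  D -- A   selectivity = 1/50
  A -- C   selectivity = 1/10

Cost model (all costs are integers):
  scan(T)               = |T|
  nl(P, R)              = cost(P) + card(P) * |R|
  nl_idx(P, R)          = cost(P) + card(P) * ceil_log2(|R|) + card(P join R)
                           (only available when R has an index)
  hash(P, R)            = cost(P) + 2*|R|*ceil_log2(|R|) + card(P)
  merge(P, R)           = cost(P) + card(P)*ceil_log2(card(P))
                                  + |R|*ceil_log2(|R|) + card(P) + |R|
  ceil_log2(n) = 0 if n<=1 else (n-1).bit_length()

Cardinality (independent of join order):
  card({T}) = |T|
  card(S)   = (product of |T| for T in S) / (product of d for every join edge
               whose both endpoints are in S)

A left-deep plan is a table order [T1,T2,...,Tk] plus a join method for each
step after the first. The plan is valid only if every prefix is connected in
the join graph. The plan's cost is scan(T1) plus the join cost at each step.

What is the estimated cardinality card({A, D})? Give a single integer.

2000

Tables in S: A(500), D(200)
Edges inside S: D-A(d=50)
numerator = 500 * 200 = 100000
denominator = 50 = 50
card(S) = 100000 / 50 = 2000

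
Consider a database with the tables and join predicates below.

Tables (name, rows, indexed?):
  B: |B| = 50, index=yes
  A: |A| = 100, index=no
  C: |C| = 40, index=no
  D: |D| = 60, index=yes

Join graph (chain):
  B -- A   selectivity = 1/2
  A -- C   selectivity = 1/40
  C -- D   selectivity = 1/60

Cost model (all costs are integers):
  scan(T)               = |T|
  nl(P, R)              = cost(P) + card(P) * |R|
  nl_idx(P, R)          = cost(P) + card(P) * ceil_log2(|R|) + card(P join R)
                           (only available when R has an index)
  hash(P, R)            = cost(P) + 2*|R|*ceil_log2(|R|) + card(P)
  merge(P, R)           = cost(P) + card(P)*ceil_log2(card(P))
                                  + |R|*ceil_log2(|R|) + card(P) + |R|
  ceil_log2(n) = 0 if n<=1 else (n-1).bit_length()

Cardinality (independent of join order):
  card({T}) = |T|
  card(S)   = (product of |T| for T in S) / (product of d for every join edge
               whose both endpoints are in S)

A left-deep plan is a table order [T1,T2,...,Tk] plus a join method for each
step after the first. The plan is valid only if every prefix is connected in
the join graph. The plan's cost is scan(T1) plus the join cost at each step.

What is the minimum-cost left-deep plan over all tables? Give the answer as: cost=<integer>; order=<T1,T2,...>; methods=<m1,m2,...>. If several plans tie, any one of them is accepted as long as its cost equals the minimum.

Selinger DP (subsets sized 1..n):
  {B}: scan cost=50, card=50
  {A}: scan cost=100, card=100
  {C}: scan cost=40, card=40
  {D}: scan cost=60, card=60
  {AB}: card=2500; try (B,hash)→800, (A,merge)→1200, (B,merge)→1250, (A,hash)→1500, (B,nl_idx)→3200, (A,nl)→5050 …(+1); best=800 via (B,hash)
  {AC}: card=100; try (C,hash)→680, (A,merge)→1120, (C,merge)→1180, (A,hash)→1480, (A,nl)→4040, (C,nl)→4100; best=680 via (C,hash)
  {CD}: card=40; try (D,nl_idx)→320, (C,hash)→600, (D,merge)→740, (C,merge)→760, (D,hash)→800, (D,nl)→2440 …(+1); best=320 via (D,nl_idx)
  {ABC}: card=2500; try (B,hash)→1380, (B,merge)→1830, (C,hash)→3780, (B,nl_idx)→3780, (B,nl)→5680, (C,merge)→33580 …(+1); best=1380 via (B,hash)
  {ACD}: card=100; try (D,nl_idx)→1380, (A,merge)→1400, (D,hash)→1500, (A,hash)→1760, (D,merge)→1900, (A,nl)→4320 …(+1); best=1380 via (D,nl_idx)
  {ABCD}: card=2500; try (B,hash)→2080, (B,merge)→2530, (B,nl_idx)→4480, (D,hash)→4600, (B,nl)→6380, (D,nl_idx)→18880 …(+2); best=2080 via (B,hash)

cost=2080; order=A,C,D,B; methods=hash,nl_idx,hash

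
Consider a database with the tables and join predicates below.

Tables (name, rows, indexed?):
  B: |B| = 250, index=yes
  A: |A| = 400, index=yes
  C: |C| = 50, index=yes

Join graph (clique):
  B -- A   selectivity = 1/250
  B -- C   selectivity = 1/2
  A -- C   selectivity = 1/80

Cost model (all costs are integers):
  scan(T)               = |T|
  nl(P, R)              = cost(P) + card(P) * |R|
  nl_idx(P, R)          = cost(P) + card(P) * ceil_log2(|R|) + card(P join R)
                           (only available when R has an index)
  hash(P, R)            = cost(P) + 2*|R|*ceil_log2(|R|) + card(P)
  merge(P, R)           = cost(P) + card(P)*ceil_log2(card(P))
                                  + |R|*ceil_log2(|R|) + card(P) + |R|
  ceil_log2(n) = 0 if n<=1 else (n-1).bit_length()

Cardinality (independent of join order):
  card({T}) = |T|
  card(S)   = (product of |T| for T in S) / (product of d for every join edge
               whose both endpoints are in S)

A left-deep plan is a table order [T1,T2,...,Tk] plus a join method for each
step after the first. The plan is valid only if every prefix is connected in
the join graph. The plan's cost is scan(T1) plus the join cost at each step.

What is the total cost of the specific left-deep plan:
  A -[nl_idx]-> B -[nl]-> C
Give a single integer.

step 1: scan A: cost=400, card=400
step 2: join B via nl_idx
    card(P join B) = 400*250/(250) = 400
    cost = 400 + 400*8 + 400 = 4000
step 3: join C via nl
    card(P join C) = 400*50/(2*80) = 125
    cost = 4000 + 400*50 = 24000

24000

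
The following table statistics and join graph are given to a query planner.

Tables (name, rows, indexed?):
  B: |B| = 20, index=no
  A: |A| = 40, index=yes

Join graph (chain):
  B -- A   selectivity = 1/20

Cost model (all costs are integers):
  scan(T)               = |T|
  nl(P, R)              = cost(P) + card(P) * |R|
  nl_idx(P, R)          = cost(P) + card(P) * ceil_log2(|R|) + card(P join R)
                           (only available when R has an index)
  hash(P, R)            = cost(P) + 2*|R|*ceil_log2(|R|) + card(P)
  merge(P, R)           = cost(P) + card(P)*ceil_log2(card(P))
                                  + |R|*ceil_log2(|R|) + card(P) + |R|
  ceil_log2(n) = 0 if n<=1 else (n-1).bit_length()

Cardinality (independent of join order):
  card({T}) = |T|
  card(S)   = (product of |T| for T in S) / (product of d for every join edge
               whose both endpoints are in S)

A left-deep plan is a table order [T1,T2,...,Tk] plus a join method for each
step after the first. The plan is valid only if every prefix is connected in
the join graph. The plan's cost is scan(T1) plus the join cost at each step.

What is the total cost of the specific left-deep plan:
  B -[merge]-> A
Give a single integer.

420

step 1: scan B: cost=20, card=20
step 2: join A via merge
    card(P join A) = 20*40/(20) = 40
    cost = 20 + 20*5 + 40*6 + 20 + 40 = 420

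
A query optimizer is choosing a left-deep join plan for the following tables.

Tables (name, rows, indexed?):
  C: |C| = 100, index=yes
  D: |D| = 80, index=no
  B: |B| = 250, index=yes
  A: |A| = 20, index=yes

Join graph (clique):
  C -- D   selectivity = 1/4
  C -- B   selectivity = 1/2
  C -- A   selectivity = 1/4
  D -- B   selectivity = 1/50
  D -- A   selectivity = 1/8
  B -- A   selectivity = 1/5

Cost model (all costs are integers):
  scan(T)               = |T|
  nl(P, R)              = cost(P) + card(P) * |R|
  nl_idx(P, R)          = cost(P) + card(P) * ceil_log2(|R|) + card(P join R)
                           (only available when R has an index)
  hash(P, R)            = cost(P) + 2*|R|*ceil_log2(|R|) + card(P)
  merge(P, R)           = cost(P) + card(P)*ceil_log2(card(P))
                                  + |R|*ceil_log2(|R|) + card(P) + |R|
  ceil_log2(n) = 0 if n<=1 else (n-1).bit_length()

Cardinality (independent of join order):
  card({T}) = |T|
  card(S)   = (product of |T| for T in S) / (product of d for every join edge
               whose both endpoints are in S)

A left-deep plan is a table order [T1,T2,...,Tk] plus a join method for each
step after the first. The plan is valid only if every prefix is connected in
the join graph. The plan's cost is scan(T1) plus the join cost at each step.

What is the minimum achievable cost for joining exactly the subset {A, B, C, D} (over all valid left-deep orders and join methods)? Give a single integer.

Selinger DP over subsets of {A,B,C,D}:
  {C}: scan cost=100, card=100
  {D}: scan cost=80, card=80
  {B}: scan cost=250, card=250
  {A}: scan cost=20, card=20
  {CD}: card=2000; try (D,hash)→1320, (C,merge)→1520, (D,merge)→1540, (C,hash)→1560, (C,nl_idx)→2640, (C,nl)→8080 …(+1); best=1320 via (D,hash)
  {BC}: card=12500; try (C,hash)→1900, (B,merge)→3150, (C,merge)→3300, (B,hash)→4200, (B,nl_idx)→13400, (C,nl_idx)→14500 …(+2); best=1900 via (C,hash)
  {AC}: card=500; try (A,hash)→400, (C,nl_idx)→660, (C,merge)→940, (A,merge)→1020, (A,nl_idx)→1100, (C,hash)→1440 …(+2); best=400 via (A,hash)
  {BD}: card=400; try (B,nl_idx)→1120, (D,hash)→1620, (B,merge)→2970, (D,merge)→3140, (B,hash)→4160, (B,nl)→20080 …(+1); best=1120 via (B,nl_idx)
  {AD}: card=200; try (A,hash)→360, (A,nl_idx)→680, (D,merge)→780, (A,merge)→840, (D,hash)→1160, (D,nl)→1620 …(+1); best=360 via (A,hash)
  {AB}: card=1000; try (A,hash)→700, (B,nl_idx)→1180, (B,merge)→2390, (A,nl_idx)→2500, (A,merge)→2620, (B,hash)→4040 …(+2); best=700 via (A,hash)
  {BCD}: card=5000; try (C,hash)→2920, (C,merge)→5920, (B,hash)→7320, (C,nl_idx)→8920, (D,hash)→15520, (B,nl_idx)→22320 …(+5); best=2920 via (C,hash)
  {ACD}: card=1250; try (C,hash)→1960, (D,hash)→2020, (C,merge)→2960, (C,nl_idx)→3010, (A,hash)→3520, (D,merge)→6040 …(+5); best=1960 via (C,hash)
  {ABC}: card=12500; try (C,hash)→3100, (B,hash)→4900, (B,merge)→7650, (C,merge)→12500, (A,hash)→14600, (B,nl_idx)→16900 …(+6); best=3100 via (C,hash)
  {ABD}: card=200; try (A,hash)→1720, (B,nl_idx)→2160, (D,hash)→2820, (A,nl_idx)→3320, (B,merge)→4410, (B,hash)→4560 …(+5); best=1720 via (A,hash)
  {ABCD}: card=625; try (C,hash)→3320, (C,nl_idx)→3745, (C,merge)→4320, (B,hash)→7210, (A,hash)→8120, (B,nl_idx)→12585 …(+9); best=3320 via (C,hash)

3320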